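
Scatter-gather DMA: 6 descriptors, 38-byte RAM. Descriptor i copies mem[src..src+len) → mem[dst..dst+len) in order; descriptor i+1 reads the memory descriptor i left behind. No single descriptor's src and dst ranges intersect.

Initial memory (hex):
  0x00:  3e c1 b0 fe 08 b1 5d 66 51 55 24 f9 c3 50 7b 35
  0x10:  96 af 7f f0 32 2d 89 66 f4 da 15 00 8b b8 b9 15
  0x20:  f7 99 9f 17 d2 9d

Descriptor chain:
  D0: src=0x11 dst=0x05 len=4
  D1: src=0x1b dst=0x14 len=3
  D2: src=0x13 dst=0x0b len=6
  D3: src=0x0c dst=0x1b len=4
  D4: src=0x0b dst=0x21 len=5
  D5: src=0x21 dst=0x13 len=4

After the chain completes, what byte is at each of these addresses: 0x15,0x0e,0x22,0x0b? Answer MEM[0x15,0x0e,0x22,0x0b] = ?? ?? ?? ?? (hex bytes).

MEM[0x15,0x0e,0x22,0x0b] = 8b b8 00 f0

  after D0: wrote 4B at 0x05 = af7ff032
  after D1: wrote 3B at 0x14 = 008bb8
  after D2: wrote 6B at 0x0b = f0008bb866f4
  after D3: wrote 4B at 0x1b = 008bb866
  after D4: wrote 5B at 0x21 = f0008bb866
  after D5: wrote 4B at 0x13 = f0008bb8
query mem[0x15]=0x8b, mem[0x0e]=0xb8, mem[0x22]=0x00, mem[0x0b]=0xf0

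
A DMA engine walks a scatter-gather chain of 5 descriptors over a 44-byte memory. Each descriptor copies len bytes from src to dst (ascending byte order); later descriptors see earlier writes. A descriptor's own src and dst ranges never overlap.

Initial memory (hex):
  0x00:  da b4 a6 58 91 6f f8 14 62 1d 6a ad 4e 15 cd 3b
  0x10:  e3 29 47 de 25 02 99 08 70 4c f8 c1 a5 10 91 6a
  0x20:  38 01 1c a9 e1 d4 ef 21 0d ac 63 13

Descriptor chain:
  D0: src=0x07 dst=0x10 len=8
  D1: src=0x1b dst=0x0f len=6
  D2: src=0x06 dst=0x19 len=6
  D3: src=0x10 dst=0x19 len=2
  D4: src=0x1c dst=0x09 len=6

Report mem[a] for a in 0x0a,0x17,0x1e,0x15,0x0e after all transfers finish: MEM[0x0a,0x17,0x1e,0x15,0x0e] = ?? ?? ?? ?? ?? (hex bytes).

[0] 0x07->0x10 len=8 : 14 62 1d 6a ad 4e 15 cd
[1] 0x1b->0x0f len=6 : c1 a5 10 91 6a 38
[2] 0x06->0x19 len=6 : f8 14 62 1d 6a ad
[3] 0x10->0x19 len=2 : a5 10
[4] 0x1c->0x09 len=6 : 1d 6a ad 6a 38 01
query mem[0x0a]=0x6a, mem[0x17]=0xcd, mem[0x1e]=0xad, mem[0x15]=0x4e, mem[0x0e]=0x01

MEM[0x0a,0x17,0x1e,0x15,0x0e] = 6a cd ad 4e 01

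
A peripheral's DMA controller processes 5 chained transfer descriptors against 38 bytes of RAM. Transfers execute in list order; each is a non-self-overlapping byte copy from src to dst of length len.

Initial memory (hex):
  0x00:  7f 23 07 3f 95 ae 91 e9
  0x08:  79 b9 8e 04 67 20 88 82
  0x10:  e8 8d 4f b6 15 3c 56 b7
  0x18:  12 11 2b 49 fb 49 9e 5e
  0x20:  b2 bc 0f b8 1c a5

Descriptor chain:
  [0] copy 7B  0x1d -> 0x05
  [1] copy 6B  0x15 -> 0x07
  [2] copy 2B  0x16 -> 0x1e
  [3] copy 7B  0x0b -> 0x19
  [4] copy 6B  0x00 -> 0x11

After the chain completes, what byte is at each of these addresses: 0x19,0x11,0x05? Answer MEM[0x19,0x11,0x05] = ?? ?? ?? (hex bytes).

  after D0: wrote 7B at 0x05 = 499e5eb2bc0fb8
  after D1: wrote 6B at 0x07 = 3c56b712112b
  after D2: wrote 2B at 0x1e = 56b7
  after D3: wrote 7B at 0x19 = 112b208882e88d
  after D4: wrote 6B at 0x11 = 7f23073f9549
query mem[0x19]=0x11, mem[0x11]=0x7f, mem[0x05]=0x49

MEM[0x19,0x11,0x05] = 11 7f 49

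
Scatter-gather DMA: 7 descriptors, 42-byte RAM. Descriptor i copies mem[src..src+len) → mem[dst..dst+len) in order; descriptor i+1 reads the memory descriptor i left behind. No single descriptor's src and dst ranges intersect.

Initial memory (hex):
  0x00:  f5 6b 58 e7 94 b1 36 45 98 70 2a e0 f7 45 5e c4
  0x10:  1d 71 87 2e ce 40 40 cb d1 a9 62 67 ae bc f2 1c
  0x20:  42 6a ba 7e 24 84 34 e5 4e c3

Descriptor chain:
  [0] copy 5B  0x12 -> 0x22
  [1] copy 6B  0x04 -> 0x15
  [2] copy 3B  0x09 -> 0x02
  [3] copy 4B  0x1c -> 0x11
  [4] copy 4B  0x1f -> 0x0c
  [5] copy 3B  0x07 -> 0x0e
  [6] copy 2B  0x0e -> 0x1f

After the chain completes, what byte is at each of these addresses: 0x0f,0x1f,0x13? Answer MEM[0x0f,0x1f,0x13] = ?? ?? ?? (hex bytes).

  after D0: wrote 5B at 0x22 = 872ece4040
  after D1: wrote 6B at 0x15 = 94b136459870
  after D2: wrote 3B at 0x02 = 702ae0
  after D3: wrote 4B at 0x11 = aebcf21c
  after D4: wrote 4B at 0x0c = 1c426a87
  after D5: wrote 3B at 0x0e = 459870
  after D6: wrote 2B at 0x1f = 4598
query mem[0x0f]=0x98, mem[0x1f]=0x45, mem[0x13]=0xf2

MEM[0x0f,0x1f,0x13] = 98 45 f2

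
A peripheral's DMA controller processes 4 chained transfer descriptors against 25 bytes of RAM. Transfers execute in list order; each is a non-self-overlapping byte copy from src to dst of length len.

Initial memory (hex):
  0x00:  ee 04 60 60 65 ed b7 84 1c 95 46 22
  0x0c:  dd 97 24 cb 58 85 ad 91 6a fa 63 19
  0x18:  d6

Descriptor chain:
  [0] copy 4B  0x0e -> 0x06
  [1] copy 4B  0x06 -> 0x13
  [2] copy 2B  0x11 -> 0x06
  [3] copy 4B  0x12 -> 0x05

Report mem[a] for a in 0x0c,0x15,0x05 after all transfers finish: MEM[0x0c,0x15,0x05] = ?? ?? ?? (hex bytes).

MEM[0x0c,0x15,0x05] = dd 58 ad

D0: mem[0x06..0x09] <- [24 cb 58 85]
D1: mem[0x13..0x16] <- [24 cb 58 85]
D2: mem[0x06..0x07] <- [85 ad]
D3: mem[0x05..0x08] <- [ad 24 cb 58]
query mem[0x0c]=0xdd, mem[0x15]=0x58, mem[0x05]=0xad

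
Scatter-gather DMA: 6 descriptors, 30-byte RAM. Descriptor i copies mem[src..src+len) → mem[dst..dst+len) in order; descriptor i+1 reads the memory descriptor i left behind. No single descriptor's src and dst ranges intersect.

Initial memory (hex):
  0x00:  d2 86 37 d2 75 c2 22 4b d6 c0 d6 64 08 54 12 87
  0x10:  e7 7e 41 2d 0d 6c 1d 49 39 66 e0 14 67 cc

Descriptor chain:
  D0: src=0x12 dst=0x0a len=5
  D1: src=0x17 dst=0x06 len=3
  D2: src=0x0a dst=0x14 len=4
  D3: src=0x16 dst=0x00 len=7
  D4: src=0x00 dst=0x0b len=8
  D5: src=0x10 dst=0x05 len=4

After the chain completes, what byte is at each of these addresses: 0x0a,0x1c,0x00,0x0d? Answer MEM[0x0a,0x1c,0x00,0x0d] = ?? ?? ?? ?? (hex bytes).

MEM[0x0a,0x1c,0x00,0x0d] = 41 67 0d 39

  after D0: wrote 5B at 0x0a = 412d0d6c1d
  after D1: wrote 3B at 0x06 = 493966
  after D2: wrote 4B at 0x14 = 412d0d6c
  after D3: wrote 7B at 0x00 = 0d6c3966e01467
  after D4: wrote 8B at 0x0b = 0d6c3966e0146739
  after D5: wrote 4B at 0x05 = 1467392d
query mem[0x0a]=0x41, mem[0x1c]=0x67, mem[0x00]=0x0d, mem[0x0d]=0x39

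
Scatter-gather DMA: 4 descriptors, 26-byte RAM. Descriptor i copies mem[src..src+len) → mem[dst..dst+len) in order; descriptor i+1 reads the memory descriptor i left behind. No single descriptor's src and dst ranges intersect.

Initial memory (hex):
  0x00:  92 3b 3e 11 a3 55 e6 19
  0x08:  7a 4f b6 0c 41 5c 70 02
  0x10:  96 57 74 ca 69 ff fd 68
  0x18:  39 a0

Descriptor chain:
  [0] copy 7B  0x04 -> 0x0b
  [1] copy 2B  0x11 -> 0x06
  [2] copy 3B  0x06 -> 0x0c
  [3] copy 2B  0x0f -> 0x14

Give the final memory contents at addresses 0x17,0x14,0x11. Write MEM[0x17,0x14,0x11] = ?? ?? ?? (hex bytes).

MEM[0x17,0x14,0x11] = 68 7a b6

[0] 0x04->0x0b len=7 : a3 55 e6 19 7a 4f b6
[1] 0x11->0x06 len=2 : b6 74
[2] 0x06->0x0c len=3 : b6 74 7a
[3] 0x0f->0x14 len=2 : 7a 4f
query mem[0x17]=0x68, mem[0x14]=0x7a, mem[0x11]=0xb6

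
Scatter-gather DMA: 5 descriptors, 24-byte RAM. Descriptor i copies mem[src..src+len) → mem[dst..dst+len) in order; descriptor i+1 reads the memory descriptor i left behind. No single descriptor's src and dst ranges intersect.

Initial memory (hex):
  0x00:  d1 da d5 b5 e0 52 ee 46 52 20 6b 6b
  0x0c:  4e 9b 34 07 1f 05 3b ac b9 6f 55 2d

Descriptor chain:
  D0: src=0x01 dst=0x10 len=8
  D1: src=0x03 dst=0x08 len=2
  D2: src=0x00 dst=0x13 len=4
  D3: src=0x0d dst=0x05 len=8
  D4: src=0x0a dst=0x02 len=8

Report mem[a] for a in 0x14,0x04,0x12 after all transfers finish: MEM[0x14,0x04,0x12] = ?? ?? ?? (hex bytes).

MEM[0x14,0x04,0x12] = da da b5

[0] 0x01->0x10 len=8 : da d5 b5 e0 52 ee 46 52
[1] 0x03->0x08 len=2 : b5 e0
[2] 0x00->0x13 len=4 : d1 da d5 b5
[3] 0x0d->0x05 len=8 : 9b 34 07 da d5 b5 d1 da
[4] 0x0a->0x02 len=8 : b5 d1 da 9b 34 07 da d5
query mem[0x14]=0xda, mem[0x04]=0xda, mem[0x12]=0xb5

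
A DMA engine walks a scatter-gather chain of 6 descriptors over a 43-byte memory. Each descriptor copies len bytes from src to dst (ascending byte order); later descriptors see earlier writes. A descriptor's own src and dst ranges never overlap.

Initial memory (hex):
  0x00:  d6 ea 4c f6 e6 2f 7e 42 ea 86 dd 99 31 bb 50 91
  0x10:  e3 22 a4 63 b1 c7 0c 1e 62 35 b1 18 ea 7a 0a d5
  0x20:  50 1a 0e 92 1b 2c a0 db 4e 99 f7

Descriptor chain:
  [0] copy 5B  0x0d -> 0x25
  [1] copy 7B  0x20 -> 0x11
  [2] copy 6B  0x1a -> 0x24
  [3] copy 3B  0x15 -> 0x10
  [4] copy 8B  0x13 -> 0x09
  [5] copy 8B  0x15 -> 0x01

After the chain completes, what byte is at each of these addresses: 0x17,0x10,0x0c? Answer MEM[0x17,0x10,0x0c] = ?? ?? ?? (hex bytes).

D0: mem[0x25..0x29] <- [bb 50 91 e3 22]
D1: mem[0x11..0x17] <- [50 1a 0e 92 1b bb 50]
D2: mem[0x24..0x29] <- [b1 18 ea 7a 0a d5]
D3: mem[0x10..0x12] <- [1b bb 50]
D4: mem[0x09..0x10] <- [0e 92 1b bb 50 62 35 b1]
D5: mem[0x01..0x08] <- [1b bb 50 62 35 b1 18 ea]
query mem[0x17]=0x50, mem[0x10]=0xb1, mem[0x0c]=0xbb

MEM[0x17,0x10,0x0c] = 50 b1 bb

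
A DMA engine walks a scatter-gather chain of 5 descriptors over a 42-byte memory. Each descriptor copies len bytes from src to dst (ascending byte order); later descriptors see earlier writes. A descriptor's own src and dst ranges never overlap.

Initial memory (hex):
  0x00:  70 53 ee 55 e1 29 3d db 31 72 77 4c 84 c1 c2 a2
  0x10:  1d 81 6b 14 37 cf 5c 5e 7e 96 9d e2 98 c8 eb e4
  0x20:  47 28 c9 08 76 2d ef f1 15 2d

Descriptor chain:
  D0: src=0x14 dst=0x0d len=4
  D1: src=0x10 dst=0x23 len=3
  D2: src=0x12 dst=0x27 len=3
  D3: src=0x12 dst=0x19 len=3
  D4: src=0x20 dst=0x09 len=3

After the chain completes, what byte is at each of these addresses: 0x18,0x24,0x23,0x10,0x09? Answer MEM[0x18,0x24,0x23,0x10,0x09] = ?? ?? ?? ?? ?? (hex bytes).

MEM[0x18,0x24,0x23,0x10,0x09] = 7e 81 5e 5e 47

D0: mem[0x0d..0x10] <- [37 cf 5c 5e]
D1: mem[0x23..0x25] <- [5e 81 6b]
D2: mem[0x27..0x29] <- [6b 14 37]
D3: mem[0x19..0x1b] <- [6b 14 37]
D4: mem[0x09..0x0b] <- [47 28 c9]
query mem[0x18]=0x7e, mem[0x24]=0x81, mem[0x23]=0x5e, mem[0x10]=0x5e, mem[0x09]=0x47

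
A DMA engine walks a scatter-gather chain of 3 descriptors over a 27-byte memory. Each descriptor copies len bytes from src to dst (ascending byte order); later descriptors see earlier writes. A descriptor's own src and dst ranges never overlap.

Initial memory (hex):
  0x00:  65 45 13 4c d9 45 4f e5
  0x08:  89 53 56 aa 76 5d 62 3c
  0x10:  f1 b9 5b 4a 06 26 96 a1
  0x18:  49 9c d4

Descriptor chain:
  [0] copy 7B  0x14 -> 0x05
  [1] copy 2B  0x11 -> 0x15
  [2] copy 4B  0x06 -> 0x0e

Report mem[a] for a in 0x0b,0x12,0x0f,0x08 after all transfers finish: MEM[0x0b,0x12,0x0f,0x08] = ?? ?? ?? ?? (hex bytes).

#0 dst[0x05+7] := {0x06,0x26,0x96,0xa1,0x49,0x9c,0xd4}
#1 dst[0x15+2] := {0xb9,0x5b}
#2 dst[0x0e+4] := {0x26,0x96,0xa1,0x49}
query mem[0x0b]=0xd4, mem[0x12]=0x5b, mem[0x0f]=0x96, mem[0x08]=0xa1

MEM[0x0b,0x12,0x0f,0x08] = d4 5b 96 a1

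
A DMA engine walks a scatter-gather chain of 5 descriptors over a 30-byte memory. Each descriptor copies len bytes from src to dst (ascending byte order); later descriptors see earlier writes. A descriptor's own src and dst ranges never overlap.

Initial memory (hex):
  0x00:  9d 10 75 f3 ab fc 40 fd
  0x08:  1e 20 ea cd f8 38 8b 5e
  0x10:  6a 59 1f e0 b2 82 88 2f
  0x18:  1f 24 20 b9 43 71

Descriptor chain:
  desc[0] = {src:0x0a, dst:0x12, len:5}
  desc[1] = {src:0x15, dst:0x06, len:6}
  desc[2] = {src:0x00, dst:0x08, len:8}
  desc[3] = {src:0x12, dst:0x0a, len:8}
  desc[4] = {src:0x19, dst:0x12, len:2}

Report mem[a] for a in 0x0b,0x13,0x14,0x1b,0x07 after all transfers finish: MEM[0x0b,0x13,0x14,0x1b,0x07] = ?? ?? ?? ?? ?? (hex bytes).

MEM[0x0b,0x13,0x14,0x1b,0x07] = cd 20 f8 b9 8b

  after D0: wrote 5B at 0x12 = eacdf8388b
  after D1: wrote 6B at 0x06 = 388b2f1f2420
  after D2: wrote 8B at 0x08 = 9d1075f3abfc388b
  after D3: wrote 8B at 0x0a = eacdf8388b2f1f24
  after D4: wrote 2B at 0x12 = 2420
query mem[0x0b]=0xcd, mem[0x13]=0x20, mem[0x14]=0xf8, mem[0x1b]=0xb9, mem[0x07]=0x8b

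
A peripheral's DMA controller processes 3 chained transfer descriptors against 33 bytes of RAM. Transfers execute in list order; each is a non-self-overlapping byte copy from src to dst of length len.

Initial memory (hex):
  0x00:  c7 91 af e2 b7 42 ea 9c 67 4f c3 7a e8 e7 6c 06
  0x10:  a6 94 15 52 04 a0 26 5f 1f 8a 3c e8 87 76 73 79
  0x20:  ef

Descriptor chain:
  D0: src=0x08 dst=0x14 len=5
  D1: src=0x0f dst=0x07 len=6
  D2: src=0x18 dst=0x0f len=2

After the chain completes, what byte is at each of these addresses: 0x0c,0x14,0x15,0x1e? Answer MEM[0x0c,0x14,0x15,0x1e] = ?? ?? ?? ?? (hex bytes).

MEM[0x0c,0x14,0x15,0x1e] = 67 67 4f 73

  after D0: wrote 5B at 0x14 = 674fc37ae8
  after D1: wrote 6B at 0x07 = 06a694155267
  after D2: wrote 2B at 0x0f = e88a
query mem[0x0c]=0x67, mem[0x14]=0x67, mem[0x15]=0x4f, mem[0x1e]=0x73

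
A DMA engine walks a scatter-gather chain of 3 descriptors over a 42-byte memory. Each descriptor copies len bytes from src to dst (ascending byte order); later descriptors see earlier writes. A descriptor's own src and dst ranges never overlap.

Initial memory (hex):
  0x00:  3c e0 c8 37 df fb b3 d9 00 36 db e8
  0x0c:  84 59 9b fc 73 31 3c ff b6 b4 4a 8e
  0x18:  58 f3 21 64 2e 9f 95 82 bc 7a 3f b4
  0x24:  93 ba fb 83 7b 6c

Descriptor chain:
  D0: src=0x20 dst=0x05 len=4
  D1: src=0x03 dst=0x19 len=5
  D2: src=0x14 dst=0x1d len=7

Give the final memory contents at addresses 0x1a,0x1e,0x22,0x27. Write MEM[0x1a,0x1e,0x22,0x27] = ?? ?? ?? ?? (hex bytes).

MEM[0x1a,0x1e,0x22,0x27] = df b4 37 83

  after D0: wrote 4B at 0x05 = bc7a3fb4
  after D1: wrote 5B at 0x19 = 37dfbc7a3f
  after D2: wrote 7B at 0x1d = b6b44a8e5837df
query mem[0x1a]=0xdf, mem[0x1e]=0xb4, mem[0x22]=0x37, mem[0x27]=0x83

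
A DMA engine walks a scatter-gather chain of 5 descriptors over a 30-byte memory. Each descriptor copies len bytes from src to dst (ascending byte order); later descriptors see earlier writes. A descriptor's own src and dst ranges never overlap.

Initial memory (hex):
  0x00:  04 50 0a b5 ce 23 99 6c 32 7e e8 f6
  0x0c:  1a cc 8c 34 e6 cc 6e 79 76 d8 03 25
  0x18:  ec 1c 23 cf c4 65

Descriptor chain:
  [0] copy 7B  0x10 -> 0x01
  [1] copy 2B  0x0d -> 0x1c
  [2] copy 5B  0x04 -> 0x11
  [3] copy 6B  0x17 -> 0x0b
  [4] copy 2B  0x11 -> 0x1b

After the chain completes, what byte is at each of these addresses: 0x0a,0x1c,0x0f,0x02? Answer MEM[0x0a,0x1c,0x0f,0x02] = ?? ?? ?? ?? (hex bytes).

D0: mem[0x01..0x07] <- [e6 cc 6e 79 76 d8 03]
D1: mem[0x1c..0x1d] <- [cc 8c]
D2: mem[0x11..0x15] <- [79 76 d8 03 32]
D3: mem[0x0b..0x10] <- [25 ec 1c 23 cf cc]
D4: mem[0x1b..0x1c] <- [79 76]
query mem[0x0a]=0xe8, mem[0x1c]=0x76, mem[0x0f]=0xcf, mem[0x02]=0xcc

MEM[0x0a,0x1c,0x0f,0x02] = e8 76 cf cc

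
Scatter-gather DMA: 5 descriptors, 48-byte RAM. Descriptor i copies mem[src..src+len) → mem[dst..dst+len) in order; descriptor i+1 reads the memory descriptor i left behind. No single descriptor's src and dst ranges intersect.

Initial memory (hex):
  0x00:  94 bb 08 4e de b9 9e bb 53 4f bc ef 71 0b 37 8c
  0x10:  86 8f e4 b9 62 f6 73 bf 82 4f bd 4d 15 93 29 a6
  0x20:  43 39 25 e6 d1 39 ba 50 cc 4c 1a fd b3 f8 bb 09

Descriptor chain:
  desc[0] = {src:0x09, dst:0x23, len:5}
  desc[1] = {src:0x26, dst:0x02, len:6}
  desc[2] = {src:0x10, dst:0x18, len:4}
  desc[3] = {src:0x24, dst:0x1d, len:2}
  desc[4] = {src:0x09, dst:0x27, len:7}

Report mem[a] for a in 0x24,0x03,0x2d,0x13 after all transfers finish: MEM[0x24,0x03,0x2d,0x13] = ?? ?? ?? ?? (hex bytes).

MEM[0x24,0x03,0x2d,0x13] = bc 0b 8c b9

#0 dst[0x23+5] := {0x4f,0xbc,0xef,0x71,0x0b}
#1 dst[0x02+6] := {0x71,0x0b,0xcc,0x4c,0x1a,0xfd}
#2 dst[0x18+4] := {0x86,0x8f,0xe4,0xb9}
#3 dst[0x1d+2] := {0xbc,0xef}
#4 dst[0x27+7] := {0x4f,0xbc,0xef,0x71,0x0b,0x37,0x8c}
query mem[0x24]=0xbc, mem[0x03]=0x0b, mem[0x2d]=0x8c, mem[0x13]=0xb9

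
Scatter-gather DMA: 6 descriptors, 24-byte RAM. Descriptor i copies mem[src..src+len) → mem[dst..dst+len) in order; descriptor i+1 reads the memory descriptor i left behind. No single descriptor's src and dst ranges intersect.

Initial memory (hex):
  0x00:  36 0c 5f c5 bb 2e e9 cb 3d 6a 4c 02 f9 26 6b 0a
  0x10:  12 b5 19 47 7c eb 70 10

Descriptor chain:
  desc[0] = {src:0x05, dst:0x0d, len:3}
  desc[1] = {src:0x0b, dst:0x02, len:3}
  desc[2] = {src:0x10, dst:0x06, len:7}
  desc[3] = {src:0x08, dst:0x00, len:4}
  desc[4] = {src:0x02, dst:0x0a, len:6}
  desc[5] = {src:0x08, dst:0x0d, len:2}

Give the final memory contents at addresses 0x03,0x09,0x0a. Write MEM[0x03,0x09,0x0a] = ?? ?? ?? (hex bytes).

  after D0: wrote 3B at 0x0d = 2ee9cb
  after D1: wrote 3B at 0x02 = 02f92e
  after D2: wrote 7B at 0x06 = 12b519477ceb70
  after D3: wrote 4B at 0x00 = 19477ceb
  after D4: wrote 6B at 0x0a = 7ceb2e2e12b5
  after D5: wrote 2B at 0x0d = 1947
query mem[0x03]=0xeb, mem[0x09]=0x47, mem[0x0a]=0x7c

MEM[0x03,0x09,0x0a] = eb 47 7c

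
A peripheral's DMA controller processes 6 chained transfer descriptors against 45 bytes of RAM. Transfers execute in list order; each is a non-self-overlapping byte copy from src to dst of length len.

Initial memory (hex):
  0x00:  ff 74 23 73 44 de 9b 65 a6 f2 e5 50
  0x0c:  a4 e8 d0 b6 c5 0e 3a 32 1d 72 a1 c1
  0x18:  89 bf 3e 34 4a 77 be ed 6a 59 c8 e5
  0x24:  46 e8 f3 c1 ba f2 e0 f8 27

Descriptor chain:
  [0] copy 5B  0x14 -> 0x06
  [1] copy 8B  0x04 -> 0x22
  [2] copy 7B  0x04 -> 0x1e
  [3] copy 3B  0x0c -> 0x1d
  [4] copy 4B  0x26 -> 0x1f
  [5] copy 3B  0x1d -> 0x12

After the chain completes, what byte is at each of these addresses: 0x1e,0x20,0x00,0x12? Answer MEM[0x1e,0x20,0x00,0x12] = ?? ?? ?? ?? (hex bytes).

MEM[0x1e,0x20,0x00,0x12] = e8 c1 ff a4

D0: mem[0x06..0x0a] <- [1d 72 a1 c1 89]
D1: mem[0x22..0x29] <- [44 de 1d 72 a1 c1 89 50]
D2: mem[0x1e..0x24] <- [44 de 1d 72 a1 c1 89]
D3: mem[0x1d..0x1f] <- [a4 e8 d0]
D4: mem[0x1f..0x22] <- [a1 c1 89 50]
D5: mem[0x12..0x14] <- [a4 e8 a1]
query mem[0x1e]=0xe8, mem[0x20]=0xc1, mem[0x00]=0xff, mem[0x12]=0xa4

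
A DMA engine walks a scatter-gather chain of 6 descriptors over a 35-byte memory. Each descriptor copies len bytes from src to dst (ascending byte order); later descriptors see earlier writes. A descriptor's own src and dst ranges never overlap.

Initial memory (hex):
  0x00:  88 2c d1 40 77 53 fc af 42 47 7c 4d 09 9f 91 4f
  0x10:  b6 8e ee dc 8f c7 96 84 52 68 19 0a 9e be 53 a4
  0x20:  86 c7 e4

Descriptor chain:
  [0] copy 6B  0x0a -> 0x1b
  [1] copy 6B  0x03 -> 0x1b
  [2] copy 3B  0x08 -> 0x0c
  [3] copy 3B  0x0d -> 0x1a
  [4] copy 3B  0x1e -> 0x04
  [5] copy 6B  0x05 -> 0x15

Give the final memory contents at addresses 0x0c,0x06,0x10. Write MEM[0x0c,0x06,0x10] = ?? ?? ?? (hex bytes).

MEM[0x0c,0x06,0x10] = 42 42 b6

#0 dst[0x1b+6] := {0x7c,0x4d,0x09,0x9f,0x91,0x4f}
#1 dst[0x1b+6] := {0x40,0x77,0x53,0xfc,0xaf,0x42}
#2 dst[0x0c+3] := {0x42,0x47,0x7c}
#3 dst[0x1a+3] := {0x47,0x7c,0x4f}
#4 dst[0x04+3] := {0xfc,0xaf,0x42}
#5 dst[0x15+6] := {0xaf,0x42,0xaf,0x42,0x47,0x7c}
query mem[0x0c]=0x42, mem[0x06]=0x42, mem[0x10]=0xb6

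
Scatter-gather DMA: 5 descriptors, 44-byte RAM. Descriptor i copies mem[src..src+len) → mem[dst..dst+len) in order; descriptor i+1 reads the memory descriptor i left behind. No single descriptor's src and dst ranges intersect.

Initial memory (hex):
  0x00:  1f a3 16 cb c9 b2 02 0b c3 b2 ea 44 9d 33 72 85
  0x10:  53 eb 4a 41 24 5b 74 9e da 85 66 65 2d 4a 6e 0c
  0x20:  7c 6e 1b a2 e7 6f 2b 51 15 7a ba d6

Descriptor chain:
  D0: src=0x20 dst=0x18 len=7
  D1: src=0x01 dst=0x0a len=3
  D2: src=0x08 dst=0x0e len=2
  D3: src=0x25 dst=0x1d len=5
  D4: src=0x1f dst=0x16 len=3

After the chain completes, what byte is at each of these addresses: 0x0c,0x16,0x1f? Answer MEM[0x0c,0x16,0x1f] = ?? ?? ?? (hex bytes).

  after D0: wrote 7B at 0x18 = 7c6e1ba2e76f2b
  after D1: wrote 3B at 0x0a = a316cb
  after D2: wrote 2B at 0x0e = c3b2
  after D3: wrote 5B at 0x1d = 6f2b51157a
  after D4: wrote 3B at 0x16 = 51157a
query mem[0x0c]=0xcb, mem[0x16]=0x51, mem[0x1f]=0x51

MEM[0x0c,0x16,0x1f] = cb 51 51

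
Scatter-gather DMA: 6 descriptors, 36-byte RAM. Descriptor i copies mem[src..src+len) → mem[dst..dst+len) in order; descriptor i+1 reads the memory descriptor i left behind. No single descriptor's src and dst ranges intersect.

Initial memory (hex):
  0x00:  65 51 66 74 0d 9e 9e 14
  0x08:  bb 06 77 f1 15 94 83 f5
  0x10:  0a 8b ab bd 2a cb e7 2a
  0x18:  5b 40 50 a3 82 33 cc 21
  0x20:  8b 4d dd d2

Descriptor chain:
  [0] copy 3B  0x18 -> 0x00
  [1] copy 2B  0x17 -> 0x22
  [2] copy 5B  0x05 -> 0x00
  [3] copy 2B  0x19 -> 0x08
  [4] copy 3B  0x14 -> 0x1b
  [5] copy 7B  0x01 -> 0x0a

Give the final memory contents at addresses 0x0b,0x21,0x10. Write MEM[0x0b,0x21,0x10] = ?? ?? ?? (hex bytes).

MEM[0x0b,0x21,0x10] = 14 4d 14

[0] 0x18->0x00 len=3 : 5b 40 50
[1] 0x17->0x22 len=2 : 2a 5b
[2] 0x05->0x00 len=5 : 9e 9e 14 bb 06
[3] 0x19->0x08 len=2 : 40 50
[4] 0x14->0x1b len=3 : 2a cb e7
[5] 0x01->0x0a len=7 : 9e 14 bb 06 9e 9e 14
query mem[0x0b]=0x14, mem[0x21]=0x4d, mem[0x10]=0x14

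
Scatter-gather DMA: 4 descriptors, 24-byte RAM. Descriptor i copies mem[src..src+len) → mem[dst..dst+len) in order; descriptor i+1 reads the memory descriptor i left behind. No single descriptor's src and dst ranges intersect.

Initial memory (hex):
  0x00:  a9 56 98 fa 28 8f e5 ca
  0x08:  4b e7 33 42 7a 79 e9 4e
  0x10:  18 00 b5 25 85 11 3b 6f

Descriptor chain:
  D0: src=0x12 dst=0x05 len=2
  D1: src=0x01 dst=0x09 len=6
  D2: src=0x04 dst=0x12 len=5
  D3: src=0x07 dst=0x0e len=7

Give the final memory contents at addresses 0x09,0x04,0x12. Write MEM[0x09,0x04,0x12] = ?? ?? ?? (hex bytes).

MEM[0x09,0x04,0x12] = 56 28 fa

  after D0: wrote 2B at 0x05 = b525
  after D1: wrote 6B at 0x09 = 5698fa28b525
  after D2: wrote 5B at 0x12 = 28b525ca4b
  after D3: wrote 7B at 0x0e = ca4b5698fa28b5
query mem[0x09]=0x56, mem[0x04]=0x28, mem[0x12]=0xfa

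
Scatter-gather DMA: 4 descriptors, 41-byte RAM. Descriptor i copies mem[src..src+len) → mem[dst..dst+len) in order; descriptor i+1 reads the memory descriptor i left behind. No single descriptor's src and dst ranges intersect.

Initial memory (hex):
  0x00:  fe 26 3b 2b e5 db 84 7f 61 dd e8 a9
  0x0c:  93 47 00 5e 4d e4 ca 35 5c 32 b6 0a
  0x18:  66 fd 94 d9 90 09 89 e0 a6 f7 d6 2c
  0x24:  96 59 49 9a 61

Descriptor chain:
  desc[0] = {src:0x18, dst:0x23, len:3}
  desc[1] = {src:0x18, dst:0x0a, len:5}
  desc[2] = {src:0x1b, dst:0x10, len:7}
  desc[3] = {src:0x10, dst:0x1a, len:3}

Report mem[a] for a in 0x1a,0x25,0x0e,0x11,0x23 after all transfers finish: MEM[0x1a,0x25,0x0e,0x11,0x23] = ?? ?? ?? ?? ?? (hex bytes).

MEM[0x1a,0x25,0x0e,0x11,0x23] = d9 94 90 90 66

  after D0: wrote 3B at 0x23 = 66fd94
  after D1: wrote 5B at 0x0a = 66fd94d990
  after D2: wrote 7B at 0x10 = d9900989e0a6f7
  after D3: wrote 3B at 0x1a = d99009
query mem[0x1a]=0xd9, mem[0x25]=0x94, mem[0x0e]=0x90, mem[0x11]=0x90, mem[0x23]=0x66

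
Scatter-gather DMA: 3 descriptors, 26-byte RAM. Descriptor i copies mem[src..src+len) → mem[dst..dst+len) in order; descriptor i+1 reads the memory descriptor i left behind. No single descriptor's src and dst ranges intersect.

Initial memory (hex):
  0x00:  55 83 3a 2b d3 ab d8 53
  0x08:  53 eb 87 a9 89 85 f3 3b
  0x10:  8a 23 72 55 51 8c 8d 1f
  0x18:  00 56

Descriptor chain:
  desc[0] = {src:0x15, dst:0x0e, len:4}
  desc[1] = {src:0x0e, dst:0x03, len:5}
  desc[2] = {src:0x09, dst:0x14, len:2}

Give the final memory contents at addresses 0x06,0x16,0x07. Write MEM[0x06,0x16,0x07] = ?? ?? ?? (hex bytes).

D0: mem[0x0e..0x11] <- [8c 8d 1f 00]
D1: mem[0x03..0x07] <- [8c 8d 1f 00 72]
D2: mem[0x14..0x15] <- [eb 87]
query mem[0x06]=0x00, mem[0x16]=0x8d, mem[0x07]=0x72

MEM[0x06,0x16,0x07] = 00 8d 72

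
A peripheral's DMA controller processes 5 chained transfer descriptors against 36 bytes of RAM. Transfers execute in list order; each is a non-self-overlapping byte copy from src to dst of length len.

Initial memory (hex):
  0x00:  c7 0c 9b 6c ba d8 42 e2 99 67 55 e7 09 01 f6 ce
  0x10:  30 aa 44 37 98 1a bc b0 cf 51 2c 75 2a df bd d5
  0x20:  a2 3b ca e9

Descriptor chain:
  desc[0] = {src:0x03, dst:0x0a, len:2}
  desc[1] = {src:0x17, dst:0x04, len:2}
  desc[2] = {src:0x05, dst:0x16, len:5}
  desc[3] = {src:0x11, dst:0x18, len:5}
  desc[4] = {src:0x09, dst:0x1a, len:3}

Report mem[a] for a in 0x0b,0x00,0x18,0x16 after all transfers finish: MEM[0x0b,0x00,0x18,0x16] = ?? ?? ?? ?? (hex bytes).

[0] 0x03->0x0a len=2 : 6c ba
[1] 0x17->0x04 len=2 : b0 cf
[2] 0x05->0x16 len=5 : cf 42 e2 99 67
[3] 0x11->0x18 len=5 : aa 44 37 98 1a
[4] 0x09->0x1a len=3 : 67 6c ba
query mem[0x0b]=0xba, mem[0x00]=0xc7, mem[0x18]=0xaa, mem[0x16]=0xcf

MEM[0x0b,0x00,0x18,0x16] = ba c7 aa cf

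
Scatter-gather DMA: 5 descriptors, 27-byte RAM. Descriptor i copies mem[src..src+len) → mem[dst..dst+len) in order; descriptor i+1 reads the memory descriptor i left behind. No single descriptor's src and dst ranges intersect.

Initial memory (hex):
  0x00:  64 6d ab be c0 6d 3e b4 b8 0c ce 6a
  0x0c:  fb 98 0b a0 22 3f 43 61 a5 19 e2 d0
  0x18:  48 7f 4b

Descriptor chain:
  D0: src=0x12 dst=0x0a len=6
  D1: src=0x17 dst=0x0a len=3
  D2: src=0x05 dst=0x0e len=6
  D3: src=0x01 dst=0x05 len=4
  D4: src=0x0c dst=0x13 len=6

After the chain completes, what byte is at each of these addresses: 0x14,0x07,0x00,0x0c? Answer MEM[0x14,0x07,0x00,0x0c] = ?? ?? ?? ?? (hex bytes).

[0] 0x12->0x0a len=6 : 43 61 a5 19 e2 d0
[1] 0x17->0x0a len=3 : d0 48 7f
[2] 0x05->0x0e len=6 : 6d 3e b4 b8 0c d0
[3] 0x01->0x05 len=4 : 6d ab be c0
[4] 0x0c->0x13 len=6 : 7f 19 6d 3e b4 b8
query mem[0x14]=0x19, mem[0x07]=0xbe, mem[0x00]=0x64, mem[0x0c]=0x7f

MEM[0x14,0x07,0x00,0x0c] = 19 be 64 7f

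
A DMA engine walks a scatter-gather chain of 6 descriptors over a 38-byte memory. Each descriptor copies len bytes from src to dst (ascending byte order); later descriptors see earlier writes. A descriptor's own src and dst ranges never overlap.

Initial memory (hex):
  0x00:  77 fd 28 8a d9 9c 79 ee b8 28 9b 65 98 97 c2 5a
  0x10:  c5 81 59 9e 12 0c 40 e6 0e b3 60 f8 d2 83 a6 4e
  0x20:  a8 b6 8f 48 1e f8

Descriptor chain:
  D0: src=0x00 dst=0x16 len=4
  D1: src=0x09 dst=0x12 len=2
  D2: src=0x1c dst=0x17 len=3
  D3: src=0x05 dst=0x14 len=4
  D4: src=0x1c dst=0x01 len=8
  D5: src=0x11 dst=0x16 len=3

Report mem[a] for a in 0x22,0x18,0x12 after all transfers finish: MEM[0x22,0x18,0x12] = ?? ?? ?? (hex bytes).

  after D0: wrote 4B at 0x16 = 77fd288a
  after D1: wrote 2B at 0x12 = 289b
  after D2: wrote 3B at 0x17 = d283a6
  after D3: wrote 4B at 0x14 = 9c79eeb8
  after D4: wrote 8B at 0x01 = d283a64ea8b68f48
  after D5: wrote 3B at 0x16 = 81289b
query mem[0x22]=0x8f, mem[0x18]=0x9b, mem[0x12]=0x28

MEM[0x22,0x18,0x12] = 8f 9b 28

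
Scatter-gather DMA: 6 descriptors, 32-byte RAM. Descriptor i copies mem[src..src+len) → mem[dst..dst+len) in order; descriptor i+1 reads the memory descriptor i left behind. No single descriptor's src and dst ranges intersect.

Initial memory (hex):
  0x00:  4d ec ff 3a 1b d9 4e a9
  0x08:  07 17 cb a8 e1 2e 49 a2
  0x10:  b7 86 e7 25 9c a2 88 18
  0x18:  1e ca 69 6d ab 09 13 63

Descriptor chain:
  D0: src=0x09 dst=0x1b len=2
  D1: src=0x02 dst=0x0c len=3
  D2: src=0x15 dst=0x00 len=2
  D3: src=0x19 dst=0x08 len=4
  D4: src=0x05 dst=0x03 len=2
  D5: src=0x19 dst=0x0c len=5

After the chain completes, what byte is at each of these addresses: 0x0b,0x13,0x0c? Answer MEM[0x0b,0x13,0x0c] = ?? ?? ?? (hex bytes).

D0: mem[0x1b..0x1c] <- [17 cb]
D1: mem[0x0c..0x0e] <- [ff 3a 1b]
D2: mem[0x00..0x01] <- [a2 88]
D3: mem[0x08..0x0b] <- [ca 69 17 cb]
D4: mem[0x03..0x04] <- [d9 4e]
D5: mem[0x0c..0x10] <- [ca 69 17 cb 09]
query mem[0x0b]=0xcb, mem[0x13]=0x25, mem[0x0c]=0xca

MEM[0x0b,0x13,0x0c] = cb 25 ca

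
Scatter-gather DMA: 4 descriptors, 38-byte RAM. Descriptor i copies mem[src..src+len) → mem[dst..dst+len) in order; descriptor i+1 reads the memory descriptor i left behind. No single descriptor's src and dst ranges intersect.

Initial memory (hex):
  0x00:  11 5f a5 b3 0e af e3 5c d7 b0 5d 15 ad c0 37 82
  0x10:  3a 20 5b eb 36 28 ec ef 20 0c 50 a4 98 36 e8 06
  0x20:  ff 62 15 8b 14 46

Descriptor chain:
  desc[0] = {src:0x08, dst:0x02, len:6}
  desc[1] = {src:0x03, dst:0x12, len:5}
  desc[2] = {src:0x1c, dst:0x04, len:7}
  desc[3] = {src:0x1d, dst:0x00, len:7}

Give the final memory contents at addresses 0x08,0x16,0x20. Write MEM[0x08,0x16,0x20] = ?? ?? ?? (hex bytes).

#0 dst[0x02+6] := {0xd7,0xb0,0x5d,0x15,0xad,0xc0}
#1 dst[0x12+5] := {0xb0,0x5d,0x15,0xad,0xc0}
#2 dst[0x04+7] := {0x98,0x36,0xe8,0x06,0xff,0x62,0x15}
#3 dst[0x00+7] := {0x36,0xe8,0x06,0xff,0x62,0x15,0x8b}
query mem[0x08]=0xff, mem[0x16]=0xc0, mem[0x20]=0xff

MEM[0x08,0x16,0x20] = ff c0 ff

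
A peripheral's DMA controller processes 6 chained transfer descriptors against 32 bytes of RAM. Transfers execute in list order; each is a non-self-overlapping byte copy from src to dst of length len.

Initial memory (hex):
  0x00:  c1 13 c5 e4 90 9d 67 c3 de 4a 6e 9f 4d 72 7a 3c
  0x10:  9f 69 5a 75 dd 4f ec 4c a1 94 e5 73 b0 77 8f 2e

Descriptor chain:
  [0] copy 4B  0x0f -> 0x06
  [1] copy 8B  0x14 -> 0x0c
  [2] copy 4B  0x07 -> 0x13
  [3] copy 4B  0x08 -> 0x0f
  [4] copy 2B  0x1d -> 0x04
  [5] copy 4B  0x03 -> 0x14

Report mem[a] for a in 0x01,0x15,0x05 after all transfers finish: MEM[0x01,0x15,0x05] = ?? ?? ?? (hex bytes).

#0 dst[0x06+4] := {0x3c,0x9f,0x69,0x5a}
#1 dst[0x0c+8] := {0xdd,0x4f,0xec,0x4c,0xa1,0x94,0xe5,0x73}
#2 dst[0x13+4] := {0x9f,0x69,0x5a,0x6e}
#3 dst[0x0f+4] := {0x69,0x5a,0x6e,0x9f}
#4 dst[0x04+2] := {0x77,0x8f}
#5 dst[0x14+4] := {0xe4,0x77,0x8f,0x3c}
query mem[0x01]=0x13, mem[0x15]=0x77, mem[0x05]=0x8f

MEM[0x01,0x15,0x05] = 13 77 8f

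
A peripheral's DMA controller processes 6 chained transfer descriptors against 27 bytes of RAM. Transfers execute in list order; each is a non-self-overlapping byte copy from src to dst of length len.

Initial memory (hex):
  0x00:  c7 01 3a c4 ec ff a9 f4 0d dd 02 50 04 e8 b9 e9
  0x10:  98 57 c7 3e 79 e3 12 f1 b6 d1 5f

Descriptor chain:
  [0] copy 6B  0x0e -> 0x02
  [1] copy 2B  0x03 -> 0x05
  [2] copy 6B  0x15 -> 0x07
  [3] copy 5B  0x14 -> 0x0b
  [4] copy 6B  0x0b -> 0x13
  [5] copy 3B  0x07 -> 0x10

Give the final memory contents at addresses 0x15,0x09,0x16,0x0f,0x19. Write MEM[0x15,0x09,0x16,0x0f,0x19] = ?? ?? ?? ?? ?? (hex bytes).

MEM[0x15,0x09,0x16,0x0f,0x19] = 12 f1 f1 b6 d1

D0: mem[0x02..0x07] <- [b9 e9 98 57 c7 3e]
D1: mem[0x05..0x06] <- [e9 98]
D2: mem[0x07..0x0c] <- [e3 12 f1 b6 d1 5f]
D3: mem[0x0b..0x0f] <- [79 e3 12 f1 b6]
D4: mem[0x13..0x18] <- [79 e3 12 f1 b6 98]
D5: mem[0x10..0x12] <- [e3 12 f1]
query mem[0x15]=0x12, mem[0x09]=0xf1, mem[0x16]=0xf1, mem[0x0f]=0xb6, mem[0x19]=0xd1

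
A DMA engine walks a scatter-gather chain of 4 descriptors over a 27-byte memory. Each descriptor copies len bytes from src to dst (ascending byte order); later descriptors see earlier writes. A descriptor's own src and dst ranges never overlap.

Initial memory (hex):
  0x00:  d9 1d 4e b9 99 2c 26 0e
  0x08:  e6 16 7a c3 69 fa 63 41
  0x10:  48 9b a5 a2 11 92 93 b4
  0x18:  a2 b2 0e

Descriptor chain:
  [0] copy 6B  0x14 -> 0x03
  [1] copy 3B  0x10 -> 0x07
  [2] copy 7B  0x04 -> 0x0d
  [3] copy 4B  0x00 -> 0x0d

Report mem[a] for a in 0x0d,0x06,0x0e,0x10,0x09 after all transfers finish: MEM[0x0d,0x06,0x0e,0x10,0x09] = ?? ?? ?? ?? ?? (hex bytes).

  after D0: wrote 6B at 0x03 = 119293b4a2b2
  after D1: wrote 3B at 0x07 = 489ba5
  after D2: wrote 7B at 0x0d = 9293b4489ba57a
  after D3: wrote 4B at 0x0d = d91d4e11
query mem[0x0d]=0xd9, mem[0x06]=0xb4, mem[0x0e]=0x1d, mem[0x10]=0x11, mem[0x09]=0xa5

MEM[0x0d,0x06,0x0e,0x10,0x09] = d9 b4 1d 11 a5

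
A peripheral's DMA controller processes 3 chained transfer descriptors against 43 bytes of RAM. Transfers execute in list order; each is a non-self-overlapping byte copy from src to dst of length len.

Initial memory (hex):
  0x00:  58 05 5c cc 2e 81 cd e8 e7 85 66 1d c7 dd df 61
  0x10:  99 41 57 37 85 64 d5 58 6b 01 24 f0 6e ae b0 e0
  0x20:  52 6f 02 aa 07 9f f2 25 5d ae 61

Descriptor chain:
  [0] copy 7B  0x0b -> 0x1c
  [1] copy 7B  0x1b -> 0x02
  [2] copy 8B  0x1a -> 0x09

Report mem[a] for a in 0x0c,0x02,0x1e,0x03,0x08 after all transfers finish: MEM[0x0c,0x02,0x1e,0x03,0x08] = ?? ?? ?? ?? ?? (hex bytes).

  after D0: wrote 7B at 0x1c = 1dc7dddf619941
  after D1: wrote 7B at 0x02 = f01dc7dddf6199
  after D2: wrote 8B at 0x09 = 24f01dc7dddf6199
query mem[0x0c]=0xc7, mem[0x02]=0xf0, mem[0x1e]=0xdd, mem[0x03]=0x1d, mem[0x08]=0x99

MEM[0x0c,0x02,0x1e,0x03,0x08] = c7 f0 dd 1d 99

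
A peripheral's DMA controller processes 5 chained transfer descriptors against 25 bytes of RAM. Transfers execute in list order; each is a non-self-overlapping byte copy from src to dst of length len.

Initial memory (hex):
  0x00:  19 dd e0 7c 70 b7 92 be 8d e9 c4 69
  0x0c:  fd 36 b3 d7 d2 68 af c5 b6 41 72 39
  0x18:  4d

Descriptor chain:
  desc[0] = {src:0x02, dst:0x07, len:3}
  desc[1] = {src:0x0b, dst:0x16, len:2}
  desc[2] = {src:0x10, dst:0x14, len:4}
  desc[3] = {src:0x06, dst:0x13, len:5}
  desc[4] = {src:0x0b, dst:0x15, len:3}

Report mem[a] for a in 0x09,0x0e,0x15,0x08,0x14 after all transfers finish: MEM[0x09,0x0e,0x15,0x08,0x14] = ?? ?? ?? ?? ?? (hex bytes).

MEM[0x09,0x0e,0x15,0x08,0x14] = 70 b3 69 7c e0

[0] 0x02->0x07 len=3 : e0 7c 70
[1] 0x0b->0x16 len=2 : 69 fd
[2] 0x10->0x14 len=4 : d2 68 af c5
[3] 0x06->0x13 len=5 : 92 e0 7c 70 c4
[4] 0x0b->0x15 len=3 : 69 fd 36
query mem[0x09]=0x70, mem[0x0e]=0xb3, mem[0x15]=0x69, mem[0x08]=0x7c, mem[0x14]=0xe0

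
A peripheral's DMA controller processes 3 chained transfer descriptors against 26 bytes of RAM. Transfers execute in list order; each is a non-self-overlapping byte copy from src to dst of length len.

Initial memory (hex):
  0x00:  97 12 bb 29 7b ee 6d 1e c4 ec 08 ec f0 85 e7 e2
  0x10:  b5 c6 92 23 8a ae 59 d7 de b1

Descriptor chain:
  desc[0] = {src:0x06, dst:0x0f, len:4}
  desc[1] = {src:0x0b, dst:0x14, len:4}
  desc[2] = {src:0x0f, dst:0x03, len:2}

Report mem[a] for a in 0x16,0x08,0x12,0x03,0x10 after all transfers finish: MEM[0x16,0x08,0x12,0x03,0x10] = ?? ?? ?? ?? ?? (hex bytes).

MEM[0x16,0x08,0x12,0x03,0x10] = 85 c4 ec 6d 1e

  after D0: wrote 4B at 0x0f = 6d1ec4ec
  after D1: wrote 4B at 0x14 = ecf085e7
  after D2: wrote 2B at 0x03 = 6d1e
query mem[0x16]=0x85, mem[0x08]=0xc4, mem[0x12]=0xec, mem[0x03]=0x6d, mem[0x10]=0x1e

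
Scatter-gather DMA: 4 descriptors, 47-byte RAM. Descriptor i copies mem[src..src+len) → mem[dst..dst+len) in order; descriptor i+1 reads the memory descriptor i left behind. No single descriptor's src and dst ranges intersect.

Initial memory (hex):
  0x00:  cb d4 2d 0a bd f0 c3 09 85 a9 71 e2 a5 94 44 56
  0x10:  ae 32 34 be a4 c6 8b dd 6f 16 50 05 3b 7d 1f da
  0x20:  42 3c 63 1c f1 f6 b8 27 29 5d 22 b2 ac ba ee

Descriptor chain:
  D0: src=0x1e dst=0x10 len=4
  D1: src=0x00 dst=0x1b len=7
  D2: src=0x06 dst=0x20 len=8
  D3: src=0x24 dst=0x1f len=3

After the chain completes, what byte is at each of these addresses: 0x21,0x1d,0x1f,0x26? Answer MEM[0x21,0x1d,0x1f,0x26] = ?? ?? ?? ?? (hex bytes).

MEM[0x21,0x1d,0x1f,0x26] = a5 2d 71 a5

[0] 0x1e->0x10 len=4 : 1f da 42 3c
[1] 0x00->0x1b len=7 : cb d4 2d 0a bd f0 c3
[2] 0x06->0x20 len=8 : c3 09 85 a9 71 e2 a5 94
[3] 0x24->0x1f len=3 : 71 e2 a5
query mem[0x21]=0xa5, mem[0x1d]=0x2d, mem[0x1f]=0x71, mem[0x26]=0xa5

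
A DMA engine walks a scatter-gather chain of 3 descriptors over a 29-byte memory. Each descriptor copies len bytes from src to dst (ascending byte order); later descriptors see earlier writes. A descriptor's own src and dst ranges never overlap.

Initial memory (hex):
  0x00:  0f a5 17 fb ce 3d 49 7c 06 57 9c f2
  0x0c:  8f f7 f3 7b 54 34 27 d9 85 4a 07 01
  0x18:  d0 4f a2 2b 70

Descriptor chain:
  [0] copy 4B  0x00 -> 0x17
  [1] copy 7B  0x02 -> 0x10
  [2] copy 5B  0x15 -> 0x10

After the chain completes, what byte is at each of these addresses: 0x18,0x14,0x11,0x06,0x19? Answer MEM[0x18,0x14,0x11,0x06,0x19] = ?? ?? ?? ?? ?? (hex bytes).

D0: mem[0x17..0x1a] <- [0f a5 17 fb]
D1: mem[0x10..0x16] <- [17 fb ce 3d 49 7c 06]
D2: mem[0x10..0x14] <- [7c 06 0f a5 17]
query mem[0x18]=0xa5, mem[0x14]=0x17, mem[0x11]=0x06, mem[0x06]=0x49, mem[0x19]=0x17

MEM[0x18,0x14,0x11,0x06,0x19] = a5 17 06 49 17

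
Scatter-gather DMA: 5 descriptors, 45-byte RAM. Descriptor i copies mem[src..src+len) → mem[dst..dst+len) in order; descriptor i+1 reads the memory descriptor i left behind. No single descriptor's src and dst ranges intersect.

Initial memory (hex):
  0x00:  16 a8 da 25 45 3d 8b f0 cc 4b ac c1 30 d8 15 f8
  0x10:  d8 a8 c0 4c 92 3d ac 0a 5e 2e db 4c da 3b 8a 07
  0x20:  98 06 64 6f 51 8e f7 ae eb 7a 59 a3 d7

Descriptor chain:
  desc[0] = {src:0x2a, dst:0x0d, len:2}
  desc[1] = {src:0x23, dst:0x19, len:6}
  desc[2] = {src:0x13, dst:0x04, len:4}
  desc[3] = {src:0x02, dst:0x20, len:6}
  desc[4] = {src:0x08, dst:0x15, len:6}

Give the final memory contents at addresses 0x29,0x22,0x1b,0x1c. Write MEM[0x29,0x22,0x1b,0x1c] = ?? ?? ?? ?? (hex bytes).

MEM[0x29,0x22,0x1b,0x1c] = 7a 4c 8e f7

  after D0: wrote 2B at 0x0d = 59a3
  after D1: wrote 6B at 0x19 = 6f518ef7aeeb
  after D2: wrote 4B at 0x04 = 4c923dac
  after D3: wrote 6B at 0x20 = da254c923dac
  after D4: wrote 6B at 0x15 = cc4bacc13059
query mem[0x29]=0x7a, mem[0x22]=0x4c, mem[0x1b]=0x8e, mem[0x1c]=0xf7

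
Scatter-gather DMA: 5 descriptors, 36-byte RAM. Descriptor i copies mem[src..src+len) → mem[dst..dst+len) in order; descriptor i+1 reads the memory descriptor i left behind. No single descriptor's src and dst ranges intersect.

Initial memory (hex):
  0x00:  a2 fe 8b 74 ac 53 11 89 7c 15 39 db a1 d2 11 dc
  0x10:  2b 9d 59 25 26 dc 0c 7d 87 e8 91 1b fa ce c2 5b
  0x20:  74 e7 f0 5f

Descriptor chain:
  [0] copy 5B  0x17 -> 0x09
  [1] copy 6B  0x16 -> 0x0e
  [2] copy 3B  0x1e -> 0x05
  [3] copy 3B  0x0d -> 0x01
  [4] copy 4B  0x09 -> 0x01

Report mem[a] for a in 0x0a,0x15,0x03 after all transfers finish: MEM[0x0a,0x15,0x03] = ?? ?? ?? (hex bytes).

MEM[0x0a,0x15,0x03] = 87 dc e8

[0] 0x17->0x09 len=5 : 7d 87 e8 91 1b
[1] 0x16->0x0e len=6 : 0c 7d 87 e8 91 1b
[2] 0x1e->0x05 len=3 : c2 5b 74
[3] 0x0d->0x01 len=3 : 1b 0c 7d
[4] 0x09->0x01 len=4 : 7d 87 e8 91
query mem[0x0a]=0x87, mem[0x15]=0xdc, mem[0x03]=0xe8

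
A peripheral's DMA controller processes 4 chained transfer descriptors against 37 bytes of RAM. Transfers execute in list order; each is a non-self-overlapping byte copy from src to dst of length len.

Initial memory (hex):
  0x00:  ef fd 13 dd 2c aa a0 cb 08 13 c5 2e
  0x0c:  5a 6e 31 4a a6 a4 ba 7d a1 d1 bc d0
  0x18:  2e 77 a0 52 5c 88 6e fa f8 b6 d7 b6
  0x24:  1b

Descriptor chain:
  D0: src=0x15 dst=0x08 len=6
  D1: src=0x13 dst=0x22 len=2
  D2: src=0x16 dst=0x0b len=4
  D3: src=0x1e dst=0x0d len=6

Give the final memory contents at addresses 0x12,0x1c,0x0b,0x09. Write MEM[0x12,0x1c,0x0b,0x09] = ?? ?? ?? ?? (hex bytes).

MEM[0x12,0x1c,0x0b,0x09] = a1 5c bc bc

D0: mem[0x08..0x0d] <- [d1 bc d0 2e 77 a0]
D1: mem[0x22..0x23] <- [7d a1]
D2: mem[0x0b..0x0e] <- [bc d0 2e 77]
D3: mem[0x0d..0x12] <- [6e fa f8 b6 7d a1]
query mem[0x12]=0xa1, mem[0x1c]=0x5c, mem[0x0b]=0xbc, mem[0x09]=0xbc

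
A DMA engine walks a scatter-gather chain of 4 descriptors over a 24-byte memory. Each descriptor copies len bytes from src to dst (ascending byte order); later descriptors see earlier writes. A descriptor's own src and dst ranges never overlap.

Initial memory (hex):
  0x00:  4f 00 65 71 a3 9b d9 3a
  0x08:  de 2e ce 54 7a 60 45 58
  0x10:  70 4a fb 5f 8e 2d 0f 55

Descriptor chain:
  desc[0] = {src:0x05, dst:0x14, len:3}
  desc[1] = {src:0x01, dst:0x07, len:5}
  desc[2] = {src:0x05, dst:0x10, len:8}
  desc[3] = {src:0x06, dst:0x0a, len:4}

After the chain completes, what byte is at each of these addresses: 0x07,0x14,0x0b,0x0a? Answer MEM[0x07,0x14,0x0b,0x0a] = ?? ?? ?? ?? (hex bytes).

#0 dst[0x14+3] := {0x9b,0xd9,0x3a}
#1 dst[0x07+5] := {0x00,0x65,0x71,0xa3,0x9b}
#2 dst[0x10+8] := {0x9b,0xd9,0x00,0x65,0x71,0xa3,0x9b,0x7a}
#3 dst[0x0a+4] := {0xd9,0x00,0x65,0x71}
query mem[0x07]=0x00, mem[0x14]=0x71, mem[0x0b]=0x00, mem[0x0a]=0xd9

MEM[0x07,0x14,0x0b,0x0a] = 00 71 00 d9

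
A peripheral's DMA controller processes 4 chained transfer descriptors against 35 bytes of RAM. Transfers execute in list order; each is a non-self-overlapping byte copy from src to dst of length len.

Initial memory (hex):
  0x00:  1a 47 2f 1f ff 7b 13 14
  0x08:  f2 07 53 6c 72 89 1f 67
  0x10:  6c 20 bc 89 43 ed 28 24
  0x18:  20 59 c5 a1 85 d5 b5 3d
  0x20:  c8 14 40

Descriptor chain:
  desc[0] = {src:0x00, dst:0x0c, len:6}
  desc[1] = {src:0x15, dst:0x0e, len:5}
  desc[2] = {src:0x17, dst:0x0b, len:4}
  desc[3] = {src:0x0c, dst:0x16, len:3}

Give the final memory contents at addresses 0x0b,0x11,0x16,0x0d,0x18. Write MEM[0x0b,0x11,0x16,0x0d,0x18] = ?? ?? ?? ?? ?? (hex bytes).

#0 dst[0x0c+6] := {0x1a,0x47,0x2f,0x1f,0xff,0x7b}
#1 dst[0x0e+5] := {0xed,0x28,0x24,0x20,0x59}
#2 dst[0x0b+4] := {0x24,0x20,0x59,0xc5}
#3 dst[0x16+3] := {0x20,0x59,0xc5}
query mem[0x0b]=0x24, mem[0x11]=0x20, mem[0x16]=0x20, mem[0x0d]=0x59, mem[0x18]=0xc5

MEM[0x0b,0x11,0x16,0x0d,0x18] = 24 20 20 59 c5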